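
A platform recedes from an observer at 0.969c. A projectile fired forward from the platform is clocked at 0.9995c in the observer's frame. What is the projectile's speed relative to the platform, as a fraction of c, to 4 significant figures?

Inverse velocity addition: u' = (u − v)/(1 − uv/c²)
= (0.9995 − 0.969)/(1 − 0.9995×0.969) = 0.03050/0.0314845 = 0.9687

u' ≈ 0.9687c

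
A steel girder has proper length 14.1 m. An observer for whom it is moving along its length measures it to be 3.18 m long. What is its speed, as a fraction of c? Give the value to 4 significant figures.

γ = L₀/L = 14.1/3.18 = 4.43396
β = √(1 − 1/γ²) = 0.9742

β ≈ 0.9742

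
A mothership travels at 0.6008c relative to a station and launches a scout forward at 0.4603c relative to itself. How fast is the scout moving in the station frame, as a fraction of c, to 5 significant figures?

u ≈ 0.83123c

Compose boost 2: (0.4603 + 0.6008)/(1 + 0.4603×0.6008) = 1.0611/1.276548 = 0.83123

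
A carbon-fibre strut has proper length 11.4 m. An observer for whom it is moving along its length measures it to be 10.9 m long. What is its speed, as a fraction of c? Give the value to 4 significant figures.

γ = L₀/L = 11.4/10.9 = 1.04587
β = √(1 − 1/γ²) = 0.2929

β ≈ 0.2929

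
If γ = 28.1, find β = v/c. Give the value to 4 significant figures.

β = √(1 − 1/γ²) = √(1 − 1/28.1²) = √(0.998734) = 0.9994

β ≈ 0.9994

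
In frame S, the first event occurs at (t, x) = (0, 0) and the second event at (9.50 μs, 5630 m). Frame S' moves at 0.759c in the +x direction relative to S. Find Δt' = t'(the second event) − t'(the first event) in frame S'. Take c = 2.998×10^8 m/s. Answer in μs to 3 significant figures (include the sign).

Δt' ≈ -7.30 μs

γ = 1/√(1 − 0.759²) = 1.5359
Δt' = γ(Δt − vΔx/c²) = 1.5359 × (9.50 μs − 0.759×5630 m / (2.998×10^8 m/s))
= 1.5359 × (-4.7534 μs) = -7.30 μs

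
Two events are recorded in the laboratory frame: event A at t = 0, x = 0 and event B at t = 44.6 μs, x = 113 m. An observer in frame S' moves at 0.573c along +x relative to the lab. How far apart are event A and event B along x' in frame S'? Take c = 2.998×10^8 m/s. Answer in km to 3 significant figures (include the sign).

Δx' ≈ -9.21 km

γ = 1/√(1 − 0.573²) = 1.2202
Δx' = γ(Δx − vΔt) = 1.2202 × (113 m − 0.573×(2.998×10^8 m/s)×44.6×10^-6 s)
= 1.2202 × (-7548.6 m) = -9.21 km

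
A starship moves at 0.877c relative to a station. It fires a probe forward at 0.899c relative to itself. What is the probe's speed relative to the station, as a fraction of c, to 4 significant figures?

Relativistic velocity addition: u = (u' + v)/(1 + u'v/c²)
= (0.899 + 0.877)/(1 + 0.899×0.877) = 1.776/1.78842 = 0.9931

u ≈ 0.9931c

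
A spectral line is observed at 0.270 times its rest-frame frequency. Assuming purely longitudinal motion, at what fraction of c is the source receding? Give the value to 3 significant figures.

f_obs/f_src = √((1−β)/(1+β)) = 0.270  ⇒  (1−β)/(1+β) = 0.072900
β = |1 − D²|/(1 + D²) = |1 − 0.072900|/(1 + 0.072900) = 0.864

β ≈ 0.864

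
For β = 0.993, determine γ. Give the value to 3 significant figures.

γ ≈ 8.47

γ = 1/√(1 − β²) = 1/√(1 − 0.993²) = 1/√(0.013951) = 8.47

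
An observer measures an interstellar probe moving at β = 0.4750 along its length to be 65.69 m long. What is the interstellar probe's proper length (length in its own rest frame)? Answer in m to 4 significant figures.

γ = 1/√(1 − 0.4750²) = 1.13638
L₀ = γL = 1.13638 × 65.69 = 74.65 m

L₀ ≈ 74.65 m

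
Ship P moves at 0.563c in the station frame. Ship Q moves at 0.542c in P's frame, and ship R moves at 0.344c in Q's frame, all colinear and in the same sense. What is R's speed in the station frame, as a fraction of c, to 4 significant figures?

u ≈ 0.9221c

Compose boost 2: (0.542 + 0.563)/(1 + 0.542×0.563) = 1.105/1.30515 = 0.846649
Compose boost 3: (0.344 + 0.846649)/(1 + 0.344×0.846649) = 1.19065/1.29125 = 0.9221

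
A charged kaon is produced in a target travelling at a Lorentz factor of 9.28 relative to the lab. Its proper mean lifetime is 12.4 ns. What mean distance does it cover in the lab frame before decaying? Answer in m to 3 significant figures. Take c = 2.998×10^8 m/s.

d ≈ 34.3 m

β = √(1 − 1/γ²) = √(1 − 1/9.28²) = 0.99418
Dilated lifetime: Δt = γτ₀ = 9.28 × 12.4 ns = 115.07 ns
d = vΔt = 0.99418c × 115.07 ns = 2.9805×10^8 m/s × 1.1507×10^-7 s = 34.3 m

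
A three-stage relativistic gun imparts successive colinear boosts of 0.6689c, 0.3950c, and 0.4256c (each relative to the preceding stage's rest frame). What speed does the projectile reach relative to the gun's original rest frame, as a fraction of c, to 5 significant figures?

Compose boost 2: (0.3950 + 0.6689)/(1 + 0.3950×0.6689) = 1.0639/1.264216 = 0.8415496
Compose boost 3: (0.4256 + 0.8415496)/(1 + 0.4256×0.8415496) = 1.267150/1.358163 = 0.93299

u ≈ 0.93299c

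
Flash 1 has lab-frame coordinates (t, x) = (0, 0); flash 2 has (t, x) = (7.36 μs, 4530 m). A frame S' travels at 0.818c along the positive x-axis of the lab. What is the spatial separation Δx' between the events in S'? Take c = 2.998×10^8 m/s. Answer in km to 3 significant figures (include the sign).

γ = 1/√(1 − 0.818²) = 1.7385
Δx' = γ(Δx − vΔt) = 1.7385 × (4530 m − 0.818×(2.998×10^8 m/s)×7.36×10^-6 s)
= 1.7385 × (2725.1 m) = 4.74 km

Δx' ≈ 4.74 km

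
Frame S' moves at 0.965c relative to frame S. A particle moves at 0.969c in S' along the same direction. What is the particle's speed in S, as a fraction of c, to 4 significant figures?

u ≈ 0.9994c

Relativistic velocity addition: u = (u' + v)/(1 + u'v/c²)
= (0.969 + 0.965)/(1 + 0.969×0.965) = 1.934/1.93508 = 0.9994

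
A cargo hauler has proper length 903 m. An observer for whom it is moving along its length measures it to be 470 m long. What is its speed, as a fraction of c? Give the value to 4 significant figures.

β ≈ 0.8539

γ = L₀/L = 903/470 = 1.92128
β = √(1 − 1/γ²) = 0.8539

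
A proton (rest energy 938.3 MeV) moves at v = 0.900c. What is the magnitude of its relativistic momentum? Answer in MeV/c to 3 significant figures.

γ = 1/√(1 − 0.900²) = 2.2942
p = γβm₀c = 2.2942 × 0.900 × 938.3 MeV/c = 1940 MeV/c

p ≈ 1940 MeV/c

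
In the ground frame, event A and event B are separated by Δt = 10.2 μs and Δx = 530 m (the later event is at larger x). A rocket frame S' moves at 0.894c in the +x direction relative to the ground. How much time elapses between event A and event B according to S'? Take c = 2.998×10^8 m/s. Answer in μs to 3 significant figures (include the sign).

Δt' ≈ 19.2 μs

γ = 1/√(1 − 0.894²) = 2.2318
Δt' = γ(Δt − vΔx/c²) = 2.2318 × (10.2 μs − 0.894×530 m / (2.998×10^8 m/s))
= 2.2318 × (8.6195 μs) = 19.2 μs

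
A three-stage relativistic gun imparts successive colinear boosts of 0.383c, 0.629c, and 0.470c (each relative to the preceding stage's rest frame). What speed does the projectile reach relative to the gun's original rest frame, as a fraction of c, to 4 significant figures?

u ≈ 0.9293c

Compose boost 2: (0.629 + 0.383)/(1 + 0.629×0.383) = 1.012/1.24091 = 0.815533
Compose boost 3: (0.470 + 0.815533)/(1 + 0.470×0.815533) = 1.28553/1.38330 = 0.9293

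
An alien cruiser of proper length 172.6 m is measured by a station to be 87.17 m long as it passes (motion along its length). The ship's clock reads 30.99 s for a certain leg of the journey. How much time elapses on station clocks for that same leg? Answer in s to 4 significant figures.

Δt ≈ 61.36 s

Length contraction ⇒ γ = L₀/L = 172.6/87.17 = 1.98004
Time dilation: Δt = γτ₀ = 1.98004 × 30.99 s = 61.36 s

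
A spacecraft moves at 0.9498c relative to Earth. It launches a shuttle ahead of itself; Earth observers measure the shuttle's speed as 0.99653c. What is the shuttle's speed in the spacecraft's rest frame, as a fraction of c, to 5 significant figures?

u' ≈ 0.87353c

Inverse velocity addition: u' = (u − v)/(1 − uv/c²)
= (0.99653 − 0.9498)/(1 − 0.99653×0.9498) = 0.046730/0.05349581 = 0.87353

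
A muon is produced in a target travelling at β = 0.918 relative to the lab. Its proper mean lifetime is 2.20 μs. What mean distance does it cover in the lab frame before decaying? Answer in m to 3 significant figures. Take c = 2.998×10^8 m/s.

γ = 1/√(1 − 0.918²) = 2.5216
Dilated lifetime: Δt = γτ₀ = 2.5216 × 2.20 μs = 5.5474 μs
d = vΔt = 0.918c × 5.5474 μs = 2.7522×10^8 m/s × 5.5474×10^-6 s = 1530 m

d ≈ 1530 m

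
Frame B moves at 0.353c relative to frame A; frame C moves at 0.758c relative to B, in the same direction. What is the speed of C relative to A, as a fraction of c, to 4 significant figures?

u ≈ 0.8765c

Compose boost 2: (0.758 + 0.353)/(1 + 0.758×0.353) = 1.111/1.26757 = 0.8765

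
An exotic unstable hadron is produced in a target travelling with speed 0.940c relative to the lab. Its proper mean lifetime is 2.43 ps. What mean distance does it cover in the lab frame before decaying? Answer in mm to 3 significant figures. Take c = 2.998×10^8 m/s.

d ≈ 2.01 mm

γ = 1/√(1 − 0.940²) = 2.9311
Dilated lifetime: Δt = γτ₀ = 2.9311 × 2.43 ps = 7.1225 ps
d = vΔt = 0.940c × 7.1225 ps = 2.8181×10^8 m/s × 7.1225×10^-12 s = 2.01 mm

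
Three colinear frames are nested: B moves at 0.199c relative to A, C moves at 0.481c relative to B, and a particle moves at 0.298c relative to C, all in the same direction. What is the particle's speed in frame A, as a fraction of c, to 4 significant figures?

Compose boost 2: (0.481 + 0.199)/(1 + 0.481×0.199) = 0.6800/1.09572 = 0.620597
Compose boost 3: (0.298 + 0.620597)/(1 + 0.298×0.620597) = 0.918597/1.18494 = 0.7752

u ≈ 0.7752c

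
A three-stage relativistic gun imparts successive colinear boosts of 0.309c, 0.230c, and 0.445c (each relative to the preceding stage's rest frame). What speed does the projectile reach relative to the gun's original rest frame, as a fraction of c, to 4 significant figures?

u ≈ 0.7747c

Compose boost 2: (0.230 + 0.309)/(1 + 0.230×0.309) = 0.5390/1.07107 = 0.503235
Compose boost 3: (0.445 + 0.503235)/(1 + 0.445×0.503235) = 0.948235/1.22394 = 0.7747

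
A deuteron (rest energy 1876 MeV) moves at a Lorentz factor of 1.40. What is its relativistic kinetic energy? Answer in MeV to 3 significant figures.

γ = 1.40 (given)
K = (γ − 1)m₀c² = (1.40 − 1) × 1876 MeV = 0.40000 × 1876 MeV = 750 MeV

K ≈ 750 MeV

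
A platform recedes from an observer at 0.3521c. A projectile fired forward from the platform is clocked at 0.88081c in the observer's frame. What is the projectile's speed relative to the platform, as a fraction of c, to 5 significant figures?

u' ≈ 0.76639c

Inverse velocity addition: u' = (u − v)/(1 − uv/c²)
= (0.88081 − 0.3521)/(1 − 0.88081×0.3521) = 0.52871/0.6898668 = 0.76639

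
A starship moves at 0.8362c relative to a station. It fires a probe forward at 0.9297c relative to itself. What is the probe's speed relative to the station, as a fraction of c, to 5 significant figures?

u ≈ 0.99352c

Relativistic velocity addition: u = (u' + v)/(1 + u'v/c²)
= (0.9297 + 0.8362)/(1 + 0.9297×0.8362) = 1.7659/1.777415 = 0.99352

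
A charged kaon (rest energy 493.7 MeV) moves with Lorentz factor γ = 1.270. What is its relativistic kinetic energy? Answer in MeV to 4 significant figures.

K ≈ 133.3 MeV

γ = 1.270 (given)
K = (γ − 1)m₀c² = (1.270 − 1) × 493.7 MeV = 0.270000 × 493.7 MeV = 133.3 MeV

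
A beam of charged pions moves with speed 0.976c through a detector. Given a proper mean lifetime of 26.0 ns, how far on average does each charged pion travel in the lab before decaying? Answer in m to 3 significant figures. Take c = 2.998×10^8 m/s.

d ≈ 34.9 m

γ = 1/√(1 − 0.976²) = 4.5920
Dilated lifetime: Δt = γτ₀ = 4.5920 × 26.0 ns = 119.39 ns
d = vΔt = 0.976c × 119.39 ns = 2.9260×10^8 m/s × 1.1939×10^-7 s = 34.9 m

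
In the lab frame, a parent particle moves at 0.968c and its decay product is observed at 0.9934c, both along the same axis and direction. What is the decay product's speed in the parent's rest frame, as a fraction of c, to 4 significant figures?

Inverse velocity addition: u' = (u − v)/(1 − uv/c²)
= (0.9934 − 0.968)/(1 − 0.9934×0.968) = 0.02540/0.0383888 = 0.6617

u' ≈ 0.6617c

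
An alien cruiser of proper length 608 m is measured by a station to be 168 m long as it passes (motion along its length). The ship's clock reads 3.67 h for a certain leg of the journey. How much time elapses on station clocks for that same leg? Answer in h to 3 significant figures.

Δt ≈ 13.3 h

Length contraction ⇒ γ = L₀/L = 608/168 = 3.6190
Time dilation: Δt = γτ₀ = 3.6190 × 3.67 h = 13.3 h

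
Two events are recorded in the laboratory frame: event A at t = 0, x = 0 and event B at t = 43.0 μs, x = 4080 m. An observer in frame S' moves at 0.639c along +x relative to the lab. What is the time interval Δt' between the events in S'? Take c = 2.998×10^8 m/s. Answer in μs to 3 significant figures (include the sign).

γ = 1/√(1 − 0.639²) = 1.3000
Δt' = γ(Δt − vΔx/c²) = 1.3000 × (43.0 μs − 0.639×4080 m / (2.998×10^8 m/s))
= 1.3000 × (34.304 μs) = 44.6 μs

Δt' ≈ 44.6 μs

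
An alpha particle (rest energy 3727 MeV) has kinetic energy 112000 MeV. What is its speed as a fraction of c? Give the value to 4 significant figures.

β ≈ 0.9995

γ = 1 + K/(m₀c²) = 1 + 112000/3727 = 31.0510
β = √(1 − 1/γ²) = 0.9995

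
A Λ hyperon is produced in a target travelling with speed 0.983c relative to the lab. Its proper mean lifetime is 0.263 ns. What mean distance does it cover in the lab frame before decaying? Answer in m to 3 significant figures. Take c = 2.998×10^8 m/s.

d ≈ 0.422 m

γ = 1/√(1 − 0.983²) = 5.4465
Dilated lifetime: Δt = γτ₀ = 5.4465 × 0.263 ns = 1.4324 ns
d = vΔt = 0.983c × 1.4324 ns = 2.9470×10^8 m/s × 1.4324×10^-9 s = 0.422 m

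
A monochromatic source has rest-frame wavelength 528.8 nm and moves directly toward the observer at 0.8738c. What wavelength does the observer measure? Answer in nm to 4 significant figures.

Relativistic Doppler: λ_obs = λ_src √((1−β)/(1+β))
= 528.8 × √(0.126200/1.87380) = 528.8 × 0.259518 = 137.2 nm

λ_obs ≈ 137.2 nm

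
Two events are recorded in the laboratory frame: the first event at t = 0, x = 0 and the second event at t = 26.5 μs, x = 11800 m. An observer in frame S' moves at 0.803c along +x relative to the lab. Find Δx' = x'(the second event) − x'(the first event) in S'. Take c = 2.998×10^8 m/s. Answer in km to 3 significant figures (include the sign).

Δx' ≈ 9.09 km

γ = 1/√(1 − 0.803²) = 1.6779
Δx' = γ(Δx − vΔt) = 1.6779 × (11800 m − 0.803×(2.998×10^8 m/s)×26.5×10^-6 s)
= 1.6779 × (5420.4 m) = 9.09 km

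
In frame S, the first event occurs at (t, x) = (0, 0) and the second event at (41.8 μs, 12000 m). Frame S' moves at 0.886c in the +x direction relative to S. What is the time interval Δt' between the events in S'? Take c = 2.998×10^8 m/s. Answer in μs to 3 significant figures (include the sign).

γ = 1/√(1 − 0.886²) = 2.1566
Δt' = γ(Δt − vΔx/c²) = 2.1566 × (41.8 μs − 0.886×12000 m / (2.998×10^8 m/s))
= 2.1566 × (6.3364 μs) = 13.7 μs

Δt' ≈ 13.7 μs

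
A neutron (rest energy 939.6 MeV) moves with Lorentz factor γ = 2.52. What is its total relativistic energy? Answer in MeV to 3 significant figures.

γ = 2.52 (given)
E = γm₀c² = 2.52 × 939.6 MeV = 2370 MeV

E ≈ 2370 MeV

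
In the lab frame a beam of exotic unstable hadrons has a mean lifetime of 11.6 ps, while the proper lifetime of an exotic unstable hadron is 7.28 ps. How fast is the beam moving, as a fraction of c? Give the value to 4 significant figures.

γ = Δt/τ₀ = 11.6/7.28 = 1.59341
β = √(1 − 1/γ²) = √(1 − 1/1.59341²) = 0.7785

β ≈ 0.7785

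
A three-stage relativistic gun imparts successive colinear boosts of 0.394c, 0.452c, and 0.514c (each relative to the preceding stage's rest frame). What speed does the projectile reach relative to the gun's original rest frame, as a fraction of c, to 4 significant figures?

u ≈ 0.8999c

Compose boost 2: (0.452 + 0.394)/(1 + 0.452×0.394) = 0.8460/1.17809 = 0.718113
Compose boost 3: (0.514 + 0.718113)/(1 + 0.514×0.718113) = 1.23211/1.36911 = 0.8999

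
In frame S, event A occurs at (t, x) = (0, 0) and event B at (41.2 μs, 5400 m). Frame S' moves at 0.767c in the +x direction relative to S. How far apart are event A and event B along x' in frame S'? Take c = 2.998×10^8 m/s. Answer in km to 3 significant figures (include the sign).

Δx' ≈ -6.35 km

γ = 1/√(1 − 0.767²) = 1.5585
Δx' = γ(Δx − vΔt) = 1.5585 × (5400 m − 0.767×(2.998×10^8 m/s)×41.2×10^-6 s)
= 1.5585 × (-4073.8 m) = -6.35 km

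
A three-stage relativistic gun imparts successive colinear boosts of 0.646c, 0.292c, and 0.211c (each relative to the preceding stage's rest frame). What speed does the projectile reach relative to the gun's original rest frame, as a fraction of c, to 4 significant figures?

u ≈ 0.8574c

Compose boost 2: (0.292 + 0.646)/(1 + 0.292×0.646) = 0.9380/1.18863 = 0.789142
Compose boost 3: (0.211 + 0.789142)/(1 + 0.211×0.789142) = 1.00014/1.16651 = 0.8574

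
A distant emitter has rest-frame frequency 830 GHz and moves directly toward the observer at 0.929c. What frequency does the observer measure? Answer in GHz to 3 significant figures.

Relativistic Doppler: f_obs = f_src √((1+β)/(1−β))
= 830 × √(1.9290/0.071000) = 830 × 5.2124 = 4330 GHz

f_obs ≈ 4330 GHz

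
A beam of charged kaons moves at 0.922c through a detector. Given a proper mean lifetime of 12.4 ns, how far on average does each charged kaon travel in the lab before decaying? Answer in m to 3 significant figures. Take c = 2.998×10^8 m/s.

d ≈ 8.85 m

γ = 1/√(1 − 0.922²) = 2.5827
Dilated lifetime: Δt = γτ₀ = 2.5827 × 12.4 ns = 32.026 ns
d = vΔt = 0.922c × 32.026 ns = 2.7642×10^8 m/s × 3.2026×10^-8 s = 8.85 m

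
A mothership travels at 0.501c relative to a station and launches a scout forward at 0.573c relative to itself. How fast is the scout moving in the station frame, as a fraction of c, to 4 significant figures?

Compose boost 2: (0.573 + 0.501)/(1 + 0.573×0.501) = 1.074/1.28707 = 0.8345

u ≈ 0.8345c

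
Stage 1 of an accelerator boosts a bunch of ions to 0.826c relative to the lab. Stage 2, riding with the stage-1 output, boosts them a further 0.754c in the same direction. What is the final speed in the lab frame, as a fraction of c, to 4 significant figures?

u ≈ 0.9736c

Compose boost 2: (0.754 + 0.826)/(1 + 0.754×0.826) = 1.580/1.62280 = 0.9736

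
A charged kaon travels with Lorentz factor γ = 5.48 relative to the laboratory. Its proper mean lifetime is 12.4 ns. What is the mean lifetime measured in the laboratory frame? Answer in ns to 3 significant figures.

γ = 5.48 (given)
Time dilation: Δt = γτ₀ = 5.48 × 12.4 ns = 68.0 ns

Δt ≈ 68.0 ns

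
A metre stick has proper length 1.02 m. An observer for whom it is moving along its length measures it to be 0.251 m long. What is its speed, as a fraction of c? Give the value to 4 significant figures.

γ = L₀/L = 1.02/0.251 = 4.06375
β = √(1 − 1/γ²) = 0.9692

β ≈ 0.9692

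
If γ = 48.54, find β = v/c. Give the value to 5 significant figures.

β ≈ 0.99979

β = √(1 − 1/γ²) = √(1 − 1/48.54²) = √(0.9995756) = 0.99979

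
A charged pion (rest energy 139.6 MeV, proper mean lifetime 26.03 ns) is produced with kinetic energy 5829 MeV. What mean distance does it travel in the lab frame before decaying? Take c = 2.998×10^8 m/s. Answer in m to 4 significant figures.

γ = 1 + K/(m₀c²) = 1 + 5829/139.6 = 42.7550
β = √(1 − 1/γ²) = 0.999726
Dilated lifetime: γτ₀ = 42.7550 × 26.03 ns = 1112.91 ns
d = βc·γτ₀ = 0.999726 × (2.998×10^8 m/s) × 1.11291×10^-6 s = 333.6 m

d ≈ 333.6 m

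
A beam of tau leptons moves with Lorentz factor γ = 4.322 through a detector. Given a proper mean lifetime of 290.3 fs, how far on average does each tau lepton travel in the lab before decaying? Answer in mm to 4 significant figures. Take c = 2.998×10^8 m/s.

β = √(1 − 1/γ²) = √(1 − 1/4.322²) = 0.972865
Dilated lifetime: Δt = γτ₀ = 4.322 × 290.3 fs = 1254.68 fs
d = vΔt = 0.972865c × 1254.68 fs = 2.91665×10^8 m/s × 1.25468×10^-12 s = 0.3659 mm

d ≈ 0.3659 mm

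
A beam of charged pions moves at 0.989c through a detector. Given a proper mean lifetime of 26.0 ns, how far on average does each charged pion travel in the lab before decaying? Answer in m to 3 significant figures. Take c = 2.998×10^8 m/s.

γ = 1/√(1 − 0.989²) = 6.7606
Dilated lifetime: Δt = γτ₀ = 6.7606 × 26.0 ns = 175.78 ns
d = vΔt = 0.989c × 175.78 ns = 2.9650×10^8 m/s × 1.7578×10^-7 s = 52.1 m

d ≈ 52.1 m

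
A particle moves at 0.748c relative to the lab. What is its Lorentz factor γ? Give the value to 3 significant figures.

γ = 1/√(1 − β²) = 1/√(1 − 0.748²) = 1/√(0.44050) = 1.51

γ ≈ 1.51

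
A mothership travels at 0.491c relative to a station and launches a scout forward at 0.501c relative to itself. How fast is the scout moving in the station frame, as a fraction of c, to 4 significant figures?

u ≈ 0.7962c

Compose boost 2: (0.501 + 0.491)/(1 + 0.501×0.491) = 0.9920/1.24599 = 0.7962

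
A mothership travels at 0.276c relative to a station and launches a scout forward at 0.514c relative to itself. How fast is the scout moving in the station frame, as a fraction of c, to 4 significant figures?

u ≈ 0.6919c

Compose boost 2: (0.514 + 0.276)/(1 + 0.514×0.276) = 0.7900/1.14186 = 0.6919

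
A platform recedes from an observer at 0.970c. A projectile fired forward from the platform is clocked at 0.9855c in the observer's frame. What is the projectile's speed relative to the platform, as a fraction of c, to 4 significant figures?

u' ≈ 0.3518c

Inverse velocity addition: u' = (u − v)/(1 − uv/c²)
= (0.9855 − 0.970)/(1 − 0.9855×0.970) = 0.01550/0.0440650 = 0.3518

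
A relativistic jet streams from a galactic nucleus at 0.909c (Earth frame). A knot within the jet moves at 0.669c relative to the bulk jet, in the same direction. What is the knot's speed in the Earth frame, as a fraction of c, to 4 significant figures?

Relativistic velocity addition: u = (u' + v)/(1 + u'v/c²)
= (0.669 + 0.909)/(1 + 0.669×0.909) = 1.578/1.60812 = 0.9813

u ≈ 0.9813c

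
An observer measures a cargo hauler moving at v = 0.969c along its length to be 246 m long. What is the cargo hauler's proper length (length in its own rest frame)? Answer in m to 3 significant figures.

L₀ ≈ 996 m

γ = 1/√(1 − 0.969²) = 4.0476
L₀ = γL = 4.0476 × 246 = 996 m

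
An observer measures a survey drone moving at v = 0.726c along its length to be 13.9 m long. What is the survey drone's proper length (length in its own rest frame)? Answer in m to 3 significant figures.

γ = 1/√(1 − 0.726²) = 1.4541
L₀ = γL = 1.4541 × 13.9 = 20.2 m

L₀ ≈ 20.2 m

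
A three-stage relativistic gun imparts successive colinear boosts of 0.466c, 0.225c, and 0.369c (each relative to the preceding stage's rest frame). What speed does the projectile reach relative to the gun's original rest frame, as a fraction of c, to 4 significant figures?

Compose boost 2: (0.225 + 0.466)/(1 + 0.225×0.466) = 0.6910/1.10485 = 0.625424
Compose boost 3: (0.369 + 0.625424)/(1 + 0.369×0.625424) = 0.994424/1.23078 = 0.8080

u ≈ 0.8080c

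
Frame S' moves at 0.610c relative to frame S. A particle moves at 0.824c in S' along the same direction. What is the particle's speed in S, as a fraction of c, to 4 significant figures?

Relativistic velocity addition: u = (u' + v)/(1 + u'v/c²)
= (0.824 + 0.610)/(1 + 0.824×0.610) = 1.434/1.50264 = 0.9543

u ≈ 0.9543c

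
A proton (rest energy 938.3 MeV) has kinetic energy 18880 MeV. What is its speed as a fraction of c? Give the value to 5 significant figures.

γ = 1 + K/(m₀c²) = 1 + 18880/938.3 = 21.12150
β = √(1 − 1/γ²) = 0.99888

β ≈ 0.99888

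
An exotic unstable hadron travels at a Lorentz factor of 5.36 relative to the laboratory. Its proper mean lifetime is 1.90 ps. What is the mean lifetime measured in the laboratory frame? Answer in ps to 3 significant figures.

Δt ≈ 10.2 ps

γ = 5.36 (given)
Time dilation: Δt = γτ₀ = 5.36 × 1.90 ps = 10.2 ps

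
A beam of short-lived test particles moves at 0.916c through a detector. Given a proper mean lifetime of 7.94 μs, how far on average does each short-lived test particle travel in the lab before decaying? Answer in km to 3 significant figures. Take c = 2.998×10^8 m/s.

γ = 1/√(1 − 0.916²) = 2.4927
Dilated lifetime: Δt = γτ₀ = 2.4927 × 7.94 μs = 19.792 μs
d = vΔt = 0.916c × 19.792 μs = 2.7462×10^8 m/s × 1.9792×10^-5 s = 5.44 km

d ≈ 5.44 km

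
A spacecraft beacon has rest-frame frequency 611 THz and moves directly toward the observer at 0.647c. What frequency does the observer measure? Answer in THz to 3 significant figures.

f_obs ≈ 1320 THz

Relativistic Doppler: f_obs = f_src √((1+β)/(1−β))
= 611 × √(1.6470/0.35300) = 611 × 2.1600 = 1320 THz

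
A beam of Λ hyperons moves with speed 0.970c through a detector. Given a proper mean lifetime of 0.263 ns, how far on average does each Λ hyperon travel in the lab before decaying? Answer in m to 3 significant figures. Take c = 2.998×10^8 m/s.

d ≈ 0.315 m

γ = 1/√(1 − 0.970²) = 4.1135
Dilated lifetime: Δt = γτ₀ = 4.1135 × 0.263 ns = 1.0818 ns
d = vΔt = 0.970c × 1.0818 ns = 2.9081×10^8 m/s × 1.0818×10^-9 s = 0.315 m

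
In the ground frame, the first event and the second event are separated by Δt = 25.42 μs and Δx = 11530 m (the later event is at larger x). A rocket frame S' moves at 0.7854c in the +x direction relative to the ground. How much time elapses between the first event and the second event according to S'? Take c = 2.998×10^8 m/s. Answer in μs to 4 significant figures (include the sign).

γ = 1/√(1 − 0.7854²) = 1.61554
Δt' = γ(Δt − vΔx/c²) = 1.61554 × (25.42 μs − 0.7854×11530 m / (2.998×10^8 m/s))
= 1.61554 × (-4.78568 μs) = -7.731 μs

Δt' ≈ -7.731 μs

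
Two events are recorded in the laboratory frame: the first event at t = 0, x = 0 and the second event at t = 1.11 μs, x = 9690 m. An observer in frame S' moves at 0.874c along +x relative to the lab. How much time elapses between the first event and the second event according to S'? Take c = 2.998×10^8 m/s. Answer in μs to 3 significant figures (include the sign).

γ = 1/√(1 − 0.874²) = 2.0579
Δt' = γ(Δt − vΔx/c²) = 2.0579 × (1.11 μs − 0.874×9690 m / (2.998×10^8 m/s))
= 2.0579 × (-27.139 μs) = -55.9 μs

Δt' ≈ -55.9 μs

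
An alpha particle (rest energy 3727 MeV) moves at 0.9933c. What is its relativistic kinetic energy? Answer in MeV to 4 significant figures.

γ = 1/√(1 − 0.9933²) = 8.65319
K = (γ − 1)m₀c² = (8.65319 − 1) × 3727 MeV = 7.65319 × 3727 MeV = 28520 MeV

K ≈ 28520 MeV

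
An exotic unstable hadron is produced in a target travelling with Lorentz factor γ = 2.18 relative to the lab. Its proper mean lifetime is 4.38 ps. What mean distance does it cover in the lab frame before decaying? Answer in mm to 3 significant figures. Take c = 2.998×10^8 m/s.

d ≈ 2.54 mm

β = √(1 − 1/γ²) = √(1 − 1/2.18²) = 0.88858
Dilated lifetime: Δt = γτ₀ = 2.18 × 4.38 ps = 9.5484 ps
d = vΔt = 0.88858c × 9.5484 ps = 2.6640×10^8 m/s × 9.5484×10^-12 s = 2.54 mm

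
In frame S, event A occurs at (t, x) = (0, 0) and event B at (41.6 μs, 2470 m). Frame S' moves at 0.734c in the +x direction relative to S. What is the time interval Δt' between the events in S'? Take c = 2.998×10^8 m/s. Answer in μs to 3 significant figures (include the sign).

γ = 1/√(1 − 0.734²) = 1.4724
Δt' = γ(Δt − vΔx/c²) = 1.4724 × (41.6 μs − 0.734×2470 m / (2.998×10^8 m/s))
= 1.4724 × (35.553 μs) = 52.3 μs

Δt' ≈ 52.3 μs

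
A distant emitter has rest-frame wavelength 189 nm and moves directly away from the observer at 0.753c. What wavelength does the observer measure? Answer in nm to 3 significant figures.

Relativistic Doppler: λ_obs = λ_src √((1+β)/(1−β))
= 189 × √(1.7530/0.24700) = 189 × 2.6641 = 504 nm

λ_obs ≈ 504 nm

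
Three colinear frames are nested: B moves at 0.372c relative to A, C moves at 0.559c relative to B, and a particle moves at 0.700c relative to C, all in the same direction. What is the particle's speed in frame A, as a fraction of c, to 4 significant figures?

Compose boost 2: (0.559 + 0.372)/(1 + 0.559×0.372) = 0.9310/1.20795 = 0.770729
Compose boost 3: (0.700 + 0.770729)/(1 + 0.700×0.770729) = 1.47073/1.53951 = 0.9553

u ≈ 0.9553c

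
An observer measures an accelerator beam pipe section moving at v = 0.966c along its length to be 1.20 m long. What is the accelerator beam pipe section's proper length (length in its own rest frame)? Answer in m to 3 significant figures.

γ = 1/√(1 − 0.966²) = 3.8678
L₀ = γL = 3.8678 × 1.20 = 4.64 m

L₀ ≈ 4.64 m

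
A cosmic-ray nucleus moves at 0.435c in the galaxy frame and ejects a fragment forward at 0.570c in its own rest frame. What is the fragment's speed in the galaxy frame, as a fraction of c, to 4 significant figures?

Compose boost 2: (0.570 + 0.435)/(1 + 0.570×0.435) = 1.005/1.24795 = 0.8053

u ≈ 0.8053c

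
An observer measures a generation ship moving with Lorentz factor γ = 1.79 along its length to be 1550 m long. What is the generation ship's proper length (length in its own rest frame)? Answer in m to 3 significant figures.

γ = 1.79 (given)
L₀ = γL = 1.79 × 1550 = 2770 m

L₀ ≈ 2770 m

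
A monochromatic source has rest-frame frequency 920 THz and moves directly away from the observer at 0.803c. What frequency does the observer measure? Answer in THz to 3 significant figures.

f_obs ≈ 304 THz

Relativistic Doppler: f_obs = f_src √((1−β)/(1+β))
= 920 × √(0.19700/1.8030) = 920 × 0.33055 = 304 THz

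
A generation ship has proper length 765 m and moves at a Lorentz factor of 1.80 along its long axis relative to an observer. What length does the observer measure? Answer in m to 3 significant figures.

L ≈ 425 m

γ = 1.80 (given)
Length contraction: L = L₀/γ = 765/1.80 = 425 m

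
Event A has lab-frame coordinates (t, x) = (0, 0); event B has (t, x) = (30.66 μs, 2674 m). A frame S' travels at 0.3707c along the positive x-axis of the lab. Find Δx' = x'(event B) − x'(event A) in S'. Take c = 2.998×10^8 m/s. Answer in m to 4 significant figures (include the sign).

γ = 1/√(1 − 0.3707²) = 1.07671
Δx' = γ(Δx − vΔt) = 1.07671 × (2674 m − 0.3707×(2.998×10^8 m/s)×30.66×10^-6 s)
= 1.07671 × (-733.425 m) = -789.7 m

Δx' ≈ -789.7 m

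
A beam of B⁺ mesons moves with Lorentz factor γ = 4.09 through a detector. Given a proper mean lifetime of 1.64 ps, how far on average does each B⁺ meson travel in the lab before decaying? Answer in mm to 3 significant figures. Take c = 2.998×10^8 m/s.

d ≈ 1.95 mm

β = √(1 − 1/γ²) = √(1 − 1/4.09²) = 0.96965
Dilated lifetime: Δt = γτ₀ = 4.09 × 1.64 ps = 6.7076 ps
d = vΔt = 0.96965c × 6.7076 ps = 2.9070×10^8 m/s × 6.7076×10^-12 s = 1.95 mm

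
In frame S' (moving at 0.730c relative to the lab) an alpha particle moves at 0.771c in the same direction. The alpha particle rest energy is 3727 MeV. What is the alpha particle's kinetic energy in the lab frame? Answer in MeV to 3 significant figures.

u_lab = (0.771 + 0.730)/(1 + 0.771×0.730) = 0.960437
γ = 1/√(1 − 0.960437²) = 3.5907
K = (γ − 1)m₀c² = (3.5907 − 1) × 3727 = 2.5907 × 3727 = 9660 MeV

K ≈ 9660 MeV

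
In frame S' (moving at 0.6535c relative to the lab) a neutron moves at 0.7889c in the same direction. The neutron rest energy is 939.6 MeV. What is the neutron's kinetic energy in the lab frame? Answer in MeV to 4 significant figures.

u_lab = (0.7889 + 0.6535)/(1 + 0.7889×0.6535) = 0.9517361
γ = 1/√(1 − 0.9517361²) = 3.25820
K = (γ − 1)m₀c² = (3.25820 − 1) × 939.6 = 2.25820 × 939.6 = 2122 MeV

K ≈ 2122 MeV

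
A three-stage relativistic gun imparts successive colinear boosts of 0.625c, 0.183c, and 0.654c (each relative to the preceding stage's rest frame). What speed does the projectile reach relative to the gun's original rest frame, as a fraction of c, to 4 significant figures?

Compose boost 2: (0.183 + 0.625)/(1 + 0.183×0.625) = 0.8080/1.11437 = 0.725070
Compose boost 3: (0.654 + 0.725070)/(1 + 0.654×0.725070) = 1.37907/1.47420 = 0.9355

u ≈ 0.9355c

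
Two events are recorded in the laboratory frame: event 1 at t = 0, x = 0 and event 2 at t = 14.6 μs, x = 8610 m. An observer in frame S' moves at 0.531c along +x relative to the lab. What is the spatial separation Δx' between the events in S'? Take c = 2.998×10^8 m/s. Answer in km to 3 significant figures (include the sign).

γ = 1/√(1 − 0.531²) = 1.1801
Δx' = γ(Δx − vΔt) = 1.1801 × (8610 m − 0.531×(2.998×10^8 m/s)×14.6×10^-6 s)
= 1.1801 × (6285.8 m) = 7.42 km

Δx' ≈ 7.42 km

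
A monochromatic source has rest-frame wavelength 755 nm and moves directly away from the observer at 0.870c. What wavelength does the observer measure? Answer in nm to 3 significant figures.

Relativistic Doppler: λ_obs = λ_src √((1+β)/(1−β))
= 755 × √(1.8700/0.13000) = 755 × 3.7927 = 2860 nm

λ_obs ≈ 2860 nm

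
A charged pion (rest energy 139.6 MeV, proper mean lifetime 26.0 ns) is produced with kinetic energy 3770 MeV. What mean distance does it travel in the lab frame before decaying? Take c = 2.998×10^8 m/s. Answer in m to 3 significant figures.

d ≈ 218 m

γ = 1 + K/(m₀c²) = 1 + 3770/139.6 = 28.006
β = √(1 − 1/γ²) = 0.99936
Dilated lifetime: γτ₀ = 28.006 × 26.0 ns = 728.15 ns
d = βc·γτ₀ = 0.99936 × (2.998×10^8 m/s) × 7.2815×10^-7 s = 218 m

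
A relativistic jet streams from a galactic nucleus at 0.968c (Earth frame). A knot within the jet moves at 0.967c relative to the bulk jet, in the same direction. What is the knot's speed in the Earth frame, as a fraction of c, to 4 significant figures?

u ≈ 0.9995c

Relativistic velocity addition: u = (u' + v)/(1 + u'v/c²)
= (0.967 + 0.968)/(1 + 0.967×0.968) = 1.935/1.93606 = 0.9995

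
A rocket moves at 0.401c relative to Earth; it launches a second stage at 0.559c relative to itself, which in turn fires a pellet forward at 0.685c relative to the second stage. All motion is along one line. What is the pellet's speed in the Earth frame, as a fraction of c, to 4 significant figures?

Compose boost 2: (0.559 + 0.401)/(1 + 0.559×0.401) = 0.9600/1.22416 = 0.784212
Compose boost 3: (0.685 + 0.784212)/(1 + 0.685×0.784212) = 1.46921/1.53719 = 0.9558

u ≈ 0.9558c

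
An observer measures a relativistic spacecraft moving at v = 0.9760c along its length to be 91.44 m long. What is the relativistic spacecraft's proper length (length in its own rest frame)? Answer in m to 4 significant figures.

L₀ ≈ 419.9 m

γ = 1/√(1 − 0.9760²) = 4.59199
L₀ = γL = 4.59199 × 91.44 = 419.9 m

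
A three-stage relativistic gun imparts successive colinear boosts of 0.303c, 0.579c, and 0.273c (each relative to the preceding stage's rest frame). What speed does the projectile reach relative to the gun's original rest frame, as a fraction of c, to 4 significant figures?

Compose boost 2: (0.579 + 0.303)/(1 + 0.579×0.303) = 0.8820/1.17544 = 0.750359
Compose boost 3: (0.273 + 0.750359)/(1 + 0.273×0.750359) = 1.02336/1.20485 = 0.8494

u ≈ 0.8494c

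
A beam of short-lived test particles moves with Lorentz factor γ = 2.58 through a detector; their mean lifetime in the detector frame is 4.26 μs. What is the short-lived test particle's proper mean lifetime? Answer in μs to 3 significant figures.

γ = 2.58 (given)
Proper time: τ₀ = Δt/γ = 4.26/2.58 = 1.65 μs

τ₀ ≈ 1.65 μs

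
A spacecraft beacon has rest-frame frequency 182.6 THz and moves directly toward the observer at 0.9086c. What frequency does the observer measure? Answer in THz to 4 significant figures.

Relativistic Doppler: f_obs = f_src √((1+β)/(1−β))
= 182.6 × √(1.90860/0.0914000) = 182.6 × 4.56966 = 834.4 THz

f_obs ≈ 834.4 THz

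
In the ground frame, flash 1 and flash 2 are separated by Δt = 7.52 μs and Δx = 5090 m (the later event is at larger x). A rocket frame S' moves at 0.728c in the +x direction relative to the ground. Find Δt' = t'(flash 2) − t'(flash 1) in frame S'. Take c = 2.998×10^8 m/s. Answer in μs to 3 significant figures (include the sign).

γ = 1/√(1 − 0.728²) = 1.4586
Δt' = γ(Δt − vΔx/c²) = 1.4586 × (7.52 μs − 0.728×5090 m / (2.998×10^8 m/s))
= 1.4586 × (-4.8400 μs) = -7.06 μs

Δt' ≈ -7.06 μs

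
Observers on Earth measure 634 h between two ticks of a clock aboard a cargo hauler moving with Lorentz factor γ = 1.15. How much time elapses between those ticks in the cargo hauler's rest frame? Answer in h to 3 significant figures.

τ₀ ≈ 551 h

γ = 1.15 (given)
Proper time: τ₀ = Δt/γ = 634/1.15 = 551 h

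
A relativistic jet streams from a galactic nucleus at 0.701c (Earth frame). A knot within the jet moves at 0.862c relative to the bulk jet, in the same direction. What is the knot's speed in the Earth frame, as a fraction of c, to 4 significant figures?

u ≈ 0.9743c

Relativistic velocity addition: u = (u' + v)/(1 + u'v/c²)
= (0.862 + 0.701)/(1 + 0.862×0.701) = 1.563/1.60426 = 0.9743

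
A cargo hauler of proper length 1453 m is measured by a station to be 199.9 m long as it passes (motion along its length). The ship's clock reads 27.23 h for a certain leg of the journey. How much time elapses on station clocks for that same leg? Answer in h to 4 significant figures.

Length contraction ⇒ γ = L₀/L = 1453/199.9 = 7.26863
Time dilation: Δt = γτ₀ = 7.26863 × 27.23 h = 197.9 h

Δt ≈ 197.9 h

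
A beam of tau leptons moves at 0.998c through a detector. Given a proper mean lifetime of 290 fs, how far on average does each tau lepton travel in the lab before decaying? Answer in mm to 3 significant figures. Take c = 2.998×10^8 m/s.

γ = 1/√(1 − 0.998²) = 15.819
Dilated lifetime: Δt = γτ₀ = 15.819 × 290 fs = 4587.6 fs
d = vΔt = 0.998c × 4587.6 fs = 2.9920×10^8 m/s × 4.5876×10^-12 s = 1.37 mm

d ≈ 1.37 mm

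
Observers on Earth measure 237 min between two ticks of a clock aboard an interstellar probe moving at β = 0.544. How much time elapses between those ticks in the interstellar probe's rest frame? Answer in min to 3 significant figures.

γ = 1/√(1 − 0.544²) = 1.1918
Proper time: τ₀ = Δt/γ = 237/1.1918 = 199 min

τ₀ ≈ 199 min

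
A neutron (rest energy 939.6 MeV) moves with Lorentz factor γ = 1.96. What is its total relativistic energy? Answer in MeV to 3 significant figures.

γ = 1.96 (given)
E = γm₀c² = 1.96 × 939.6 MeV = 1840 MeV

E ≈ 1840 MeV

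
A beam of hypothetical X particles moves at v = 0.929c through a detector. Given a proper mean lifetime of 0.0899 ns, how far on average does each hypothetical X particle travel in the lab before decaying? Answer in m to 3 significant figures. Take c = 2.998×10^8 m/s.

d ≈ 0.0677 m

γ = 1/√(1 − 0.929²) = 2.7021
Dilated lifetime: Δt = γτ₀ = 2.7021 × 0.0899 ns = 0.24292 ns
d = vΔt = 0.929c × 0.24292 ns = 2.7851×10^8 m/s × 2.4292×10^-10 s = 0.0677 m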